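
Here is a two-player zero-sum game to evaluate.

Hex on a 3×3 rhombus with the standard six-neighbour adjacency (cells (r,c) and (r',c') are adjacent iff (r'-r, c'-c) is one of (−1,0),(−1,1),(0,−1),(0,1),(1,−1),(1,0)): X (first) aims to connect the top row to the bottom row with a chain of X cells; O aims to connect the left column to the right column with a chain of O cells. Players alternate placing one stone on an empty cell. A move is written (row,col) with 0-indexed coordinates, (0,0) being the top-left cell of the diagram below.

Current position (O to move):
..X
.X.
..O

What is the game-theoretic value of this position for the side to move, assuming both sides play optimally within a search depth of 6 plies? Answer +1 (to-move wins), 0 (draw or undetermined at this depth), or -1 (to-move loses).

value(..X/.X./..O, O) = -1

ply 1, O at ..X/.X./..O | (0,0)=-1→O.X/.X./..O*; (0,1)=-1→.OX/.X./..O; (1,0)=-1→..X/OX./..O; (1,2)=-1→..X/.XO/..O; (2,0)=-1→..X/.X./O.O; (2,1)=-1→..X/.X./.OO
ply 2, X at O.X/.X./..O | (0,1)=+1→OXX/.X./..O*; (1,0)=+1→O.X/XX./..O; (1,2)=+1→O.X/.XX/..O; (2,0)=+1→O.X/.X./X.O; (2,1)=+1→O.X/.X./.XO
ply 3, O at OXX/.X./..O | (1,0)=-1→OXX/OX./..O*; (1,2)=-1→OXX/.XO/..O; (2,0)=-1→OXX/.X./O.O; (2,1)=-1→OXX/.X./.OO
ply 4, X at OXX/OX./..O | (1,2)=+1→OXX/OXX/..O*; (2,0)=+1→OXX/OX./X.O; (2,1)=+1→OXX/OX./.XO
ply 5, O at OXX/OXX/..O | (2,0)=-1→OXX/OXX/O.O*; (2,1)=-1→OXX/OXX/.OO
ply 6, X at OXX/OXX/O.O | (2,1)=+1→OXX/OXX/OXO*
ply 7: OXX/OXX/OXO is terminal -1 (O); from ..X/.X./..O depth 6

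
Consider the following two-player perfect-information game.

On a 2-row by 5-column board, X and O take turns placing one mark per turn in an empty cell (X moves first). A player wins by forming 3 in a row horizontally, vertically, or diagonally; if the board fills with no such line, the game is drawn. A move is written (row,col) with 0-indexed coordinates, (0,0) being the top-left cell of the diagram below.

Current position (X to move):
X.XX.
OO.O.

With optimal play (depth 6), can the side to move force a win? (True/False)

ply 1, X at X.XX./OO.O. | (0,1)=+1→XXXX./OO.O.*; (0,4)=+1→X.XXX/OO.O.; (1,2)=+1→X.XX./OOXO.; (1,4)=-1→X.XX./OO.OX
ply 2: XXXX./OO.O. is terminal -1 (O); from X.XX./OO.O. depth 6

X winning at [X.XX./OO.O.]: True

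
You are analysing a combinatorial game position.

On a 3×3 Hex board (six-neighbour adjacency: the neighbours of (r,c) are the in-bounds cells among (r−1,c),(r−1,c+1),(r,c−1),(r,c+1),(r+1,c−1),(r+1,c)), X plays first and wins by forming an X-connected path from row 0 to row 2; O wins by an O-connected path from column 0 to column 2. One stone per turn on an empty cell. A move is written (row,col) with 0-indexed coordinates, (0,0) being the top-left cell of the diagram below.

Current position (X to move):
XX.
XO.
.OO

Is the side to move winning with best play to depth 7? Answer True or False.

p1 X@[XX./XO./.OO]: (0,2)[XXX/XO./.OO]-1 (1,2)[XX./XOX/.OO]-1 (2,0)[XX./XO./XOO]+1*
p2 O@[XX./XO./XOO] terminal -1; root [XX./XO./.OO] d7

X winning at [XX./XO./.OO]: True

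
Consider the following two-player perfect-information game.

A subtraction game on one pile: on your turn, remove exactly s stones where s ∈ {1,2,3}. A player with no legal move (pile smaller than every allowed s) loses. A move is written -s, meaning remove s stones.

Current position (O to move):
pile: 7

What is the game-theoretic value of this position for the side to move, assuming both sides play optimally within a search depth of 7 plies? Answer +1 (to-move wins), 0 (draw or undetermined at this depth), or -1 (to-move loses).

value(7, O) = +1

ply 1, O at 7 | -1=-1→6; -2=-1→5; -3=+1→4*
ply 2, X at 4 | -1=-1→3*; -2=-1→2; -3=-1→1
ply 3, O at 3 | -1=-1→2; -2=-1→1; -3=+1→0*
ply 4: 0 is terminal -1 (X); from 7 depth 7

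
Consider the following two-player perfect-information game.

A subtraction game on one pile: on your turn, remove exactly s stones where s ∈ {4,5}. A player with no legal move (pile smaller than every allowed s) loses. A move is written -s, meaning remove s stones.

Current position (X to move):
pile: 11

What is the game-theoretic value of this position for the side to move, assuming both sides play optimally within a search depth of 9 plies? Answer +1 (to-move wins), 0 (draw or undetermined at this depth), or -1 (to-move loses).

p1 X@[11]: -4[7]-1* -5[6]-1
p2 O@[7]: -4[3]+1* -5[2]+1
p3 X@[3] terminal -1; root [11] d9

value(11, X) = -1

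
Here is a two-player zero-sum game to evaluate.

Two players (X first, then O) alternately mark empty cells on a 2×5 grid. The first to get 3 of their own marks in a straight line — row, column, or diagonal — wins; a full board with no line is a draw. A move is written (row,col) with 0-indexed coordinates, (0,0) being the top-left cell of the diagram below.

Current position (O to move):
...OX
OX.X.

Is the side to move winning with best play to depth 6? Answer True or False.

O winning at [...OX/OX.X.]: False

p1 O@[...OX/OX.X.]: (0,0)[O..OX/OX.X.]-1 (0,1)[.O.OX/OX.X.]-1 (0,2)[..OOX/OX.X.]-1 (1,2)[...OX/OXOX.]+0* (1,4)[...OX/OX.XO]-1
p2 X@[...OX/OXOX.]: (0,0)[X..OX/OXOX.]+0* (0,1)[.X.OX/OXOX.]+0 (0,2)[..XOX/OXOX.]+0 (1,4)[...OX/OXOXX]+0
p3 O@[X..OX/OXOX.]: (0,1)[XO.OX/OXOX.]+0* (0,2)[X.OOX/OXOX.]+0 (1,4)[X..OX/OXOXO]+0
p4 X@[XO.OX/OXOX.]: (0,2)[XOXOX/OXOX.]+0* (1,4)[XO.OX/OXOXX]-1
p5 O@[XOXOX/OXOX.]: (1,4)[XOXOX/OXOXO]+0*
p6 X@[XOXOX/OXOXO] terminal +0; root [...OX/OX.X.] d6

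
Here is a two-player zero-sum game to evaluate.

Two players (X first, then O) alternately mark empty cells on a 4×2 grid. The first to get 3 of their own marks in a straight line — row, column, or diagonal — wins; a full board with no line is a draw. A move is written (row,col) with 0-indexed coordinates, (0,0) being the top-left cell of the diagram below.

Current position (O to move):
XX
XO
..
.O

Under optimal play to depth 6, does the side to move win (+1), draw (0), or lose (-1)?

ply 1, O at XX/XO/../.O | (2,0)=+0→XX/XO/O./.O; (2,1)=+1→XX/XO/.O/.O*; (3,0)=-1→XX/XO/../OO
ply 2: XX/XO/.O/.O is terminal -1 (X); from XX/XO/../.O depth 6

value(XX/XO/../.O, O) = +1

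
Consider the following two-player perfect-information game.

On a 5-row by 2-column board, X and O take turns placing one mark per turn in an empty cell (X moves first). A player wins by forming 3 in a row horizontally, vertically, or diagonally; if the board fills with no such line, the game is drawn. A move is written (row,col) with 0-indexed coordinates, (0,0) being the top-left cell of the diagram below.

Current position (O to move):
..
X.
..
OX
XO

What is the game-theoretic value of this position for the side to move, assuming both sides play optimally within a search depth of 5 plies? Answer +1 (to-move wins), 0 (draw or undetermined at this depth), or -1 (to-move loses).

ply 1, O at ../X./../OX/XO | (0,0)=+0→O./X./../OX/XO*; (0,1)=+0→.O/X./../OX/XO; (1,1)=+0→../XO/../OX/XO; (2,0)=+0→../X./O./OX/XO; (2,1)=+0→../X./.O/OX/XO
ply 2, X at O./X./../OX/XO | (0,1)=+0→OX/X./../OX/XO*; (1,1)=+0→O./XX/../OX/XO; (2,0)=+0→O./X./X./OX/XO; (2,1)=+0→O./X./.X/OX/XO
ply 3, O at OX/X./../OX/XO | (1,1)=+0→OX/XO/../OX/XO*; (2,0)=+0→OX/X./O./OX/XO; (2,1)=+0→OX/X./.O/OX/XO
ply 4, X at OX/XO/../OX/XO | (2,0)=+0→OX/XO/X./OX/XO*; (2,1)=+0→OX/XO/.X/OX/XO
ply 5, O at OX/XO/X./OX/XO | (2,1)=+0→OX/XO/XO/OX/XO*
ply 6: OX/XO/XO/OX/XO is terminal +0 (X); from ../X./../OX/XO depth 5

value(../X./../OX/XO, O) = 0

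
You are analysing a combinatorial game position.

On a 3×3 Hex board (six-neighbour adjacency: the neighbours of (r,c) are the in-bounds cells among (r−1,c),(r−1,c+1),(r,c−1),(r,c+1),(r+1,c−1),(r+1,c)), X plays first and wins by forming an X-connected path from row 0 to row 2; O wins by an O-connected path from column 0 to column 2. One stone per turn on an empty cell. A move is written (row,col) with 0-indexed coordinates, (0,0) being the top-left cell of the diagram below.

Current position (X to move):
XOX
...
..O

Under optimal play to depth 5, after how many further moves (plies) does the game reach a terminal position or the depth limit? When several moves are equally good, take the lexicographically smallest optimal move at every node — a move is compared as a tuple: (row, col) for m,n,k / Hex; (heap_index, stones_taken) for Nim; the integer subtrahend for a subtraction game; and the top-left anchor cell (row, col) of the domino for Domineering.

[XOX/.../..O] X move#1: (1,0):+1/XOX/X../..O*, (1,1):+1/XOX/.X./..O, (1,2):+1/XOX/..X/..O, (2,0):+1/XOX/.../X.O, (2,1):+1/XOX/.../.XO
[XOX/X../..O] O move#2: (1,1):-1/XOX/XO./..O*, (1,2):-1/XOX/X.O/..O, (2,0):-1/XOX/X../O.O, (2,1):-1/XOX/X../.OO
[XOX/XO./..O] X move#3: (1,2):+1/XOX/XOX/..O*, (2,0):+1/XOX/XO./X.O, (2,1):+1/XOX/XO./.XO
[XOX/XOX/..O] O move#4: (2,0):-1/XOX/XOX/O.O*, (2,1):-1/XOX/XOX/.OO
[XOX/XOX/O.O] X move#5: (2,1):+1/XOX/XOX/OXO*
[XOX/XOX/OXO] end (terminal -1, O#6); searched XOX/.../..O to 5

PV length from [XOX/.../..O]: 5 plies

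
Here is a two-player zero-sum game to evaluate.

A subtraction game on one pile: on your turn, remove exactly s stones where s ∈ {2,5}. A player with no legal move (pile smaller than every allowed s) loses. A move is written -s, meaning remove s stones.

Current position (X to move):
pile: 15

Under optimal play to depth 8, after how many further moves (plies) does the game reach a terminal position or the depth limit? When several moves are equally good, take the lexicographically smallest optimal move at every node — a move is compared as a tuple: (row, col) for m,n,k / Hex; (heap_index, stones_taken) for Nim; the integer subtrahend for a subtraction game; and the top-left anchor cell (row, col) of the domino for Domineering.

p1 X@[15]: -2[13]-1* -5[10]-1
p2 O@[13]: -2[11]+1* -5[8]+1
p3 X@[11]: -2[9]-1* -5[6]-1
p4 O@[9]: -2[7]+1* -5[4]+1
p5 X@[7]: -2[5]-1* -5[2]-1
p6 O@[5]: -2[3]-1 -5[0]+1*
p7 X@[0] terminal -1; root [15] d8

PV length from [15]: 6 plies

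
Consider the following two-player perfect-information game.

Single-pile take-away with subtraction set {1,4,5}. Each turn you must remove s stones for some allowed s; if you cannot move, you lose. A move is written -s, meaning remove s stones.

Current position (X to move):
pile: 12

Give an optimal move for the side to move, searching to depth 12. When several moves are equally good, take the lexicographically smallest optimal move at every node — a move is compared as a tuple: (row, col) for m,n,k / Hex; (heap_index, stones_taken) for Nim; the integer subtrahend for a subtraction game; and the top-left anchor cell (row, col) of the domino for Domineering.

ply 1, X at 12 | -1=-1→11; -4=+1→8*; -5=-1→7
ply 2, O at 8 | -1=-1→7*; -4=-1→4; -5=-1→3
ply 3, X at 7 | -1=-1→6; -4=-1→3; -5=+1→2*
ply 4, O at 2 | -1=-1→1*
ply 5, X at 1 | -1=+1→0*
ply 6: 0 is terminal -1 (O); from 12 depth 12

X's best at [12]: -4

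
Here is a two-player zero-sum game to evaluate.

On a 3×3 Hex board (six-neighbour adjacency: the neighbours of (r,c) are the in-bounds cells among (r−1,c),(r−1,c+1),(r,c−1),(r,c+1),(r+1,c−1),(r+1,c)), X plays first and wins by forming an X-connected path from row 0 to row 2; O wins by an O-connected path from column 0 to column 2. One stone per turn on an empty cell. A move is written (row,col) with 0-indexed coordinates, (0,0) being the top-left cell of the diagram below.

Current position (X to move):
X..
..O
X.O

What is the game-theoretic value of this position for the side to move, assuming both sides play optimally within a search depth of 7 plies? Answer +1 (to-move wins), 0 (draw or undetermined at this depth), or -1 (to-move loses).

ply 1, X at X../..O/X.O | (0,1)=+1→XX./..O/X.O*; (0,2)=+1→X.X/..O/X.O; (1,0)=+1→X../X.O/X.O; (1,1)=+1→X../.XO/X.O; (2,1)=+1→X../..O/XXO
ply 2, O at XX./..O/X.O | (0,2)=-1→XXO/..O/X.O*; (1,0)=-1→XX./O.O/X.O; (1,1)=-1→XX./.OO/X.O; (2,1)=-1→XX./..O/XOO
ply 3, X at XXO/..O/X.O | (1,0)=+1→XXO/X.O/X.O*; (1,1)=+1→XXO/.XO/X.O; (2,1)=+1→XXO/..O/XXO
ply 4: XXO/X.O/X.O is terminal -1 (O); from X../..O/X.O depth 7

value(X../..O/X.O, X) = +1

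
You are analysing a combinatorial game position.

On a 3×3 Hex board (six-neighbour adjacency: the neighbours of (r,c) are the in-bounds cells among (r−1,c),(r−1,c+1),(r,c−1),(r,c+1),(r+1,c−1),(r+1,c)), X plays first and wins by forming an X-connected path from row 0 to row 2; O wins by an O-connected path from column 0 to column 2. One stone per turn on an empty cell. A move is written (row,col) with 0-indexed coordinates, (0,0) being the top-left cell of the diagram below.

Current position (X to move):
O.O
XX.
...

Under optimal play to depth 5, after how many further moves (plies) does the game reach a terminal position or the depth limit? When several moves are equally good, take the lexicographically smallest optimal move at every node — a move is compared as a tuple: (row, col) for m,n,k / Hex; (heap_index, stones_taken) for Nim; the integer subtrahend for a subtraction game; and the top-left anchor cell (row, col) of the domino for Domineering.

PV length from [O.O/XX./...]: 3 plies

p1 X@[O.O/XX./...]: (0,1)[OXO/XX./...]+1* (1,2)[O.O/XXX/...]-1 (2,0)[O.O/XX./X..]-1 (2,1)[O.O/XX./.X.]-1 (2,2)[O.O/XX./..X]-1
p2 O@[OXO/XX./...]: (1,2)[OXO/XXO/...]-1* (2,0)[OXO/XX./O..]-1 (2,1)[OXO/XX./.O.]-1 (2,2)[OXO/XX./..O]-1
p3 X@[OXO/XXO/...]: (2,0)[OXO/XXO/X..]+1* (2,1)[OXO/XXO/.X.]+1 (2,2)[OXO/XXO/..X]+1
p4 O@[OXO/XXO/X..] terminal -1; root [O.O/XX./...] d5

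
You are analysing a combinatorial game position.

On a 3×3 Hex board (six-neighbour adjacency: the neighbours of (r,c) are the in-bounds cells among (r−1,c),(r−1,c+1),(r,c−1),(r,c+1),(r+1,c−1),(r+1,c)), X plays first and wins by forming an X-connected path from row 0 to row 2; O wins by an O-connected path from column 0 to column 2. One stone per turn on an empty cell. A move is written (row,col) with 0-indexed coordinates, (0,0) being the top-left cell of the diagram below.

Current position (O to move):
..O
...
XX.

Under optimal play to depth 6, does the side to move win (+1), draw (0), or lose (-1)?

value(..O/.../XX., O) = +1

[..O/.../XX.] O move#1: (0,0):-1/O.O/.../XX., (0,1):+1/.OO/.../XX.*, (1,0):+1/..O/O../XX., (1,1):-1/..O/.O./XX., (1,2):-1/..O/..O/XX., (2,2):-1/..O/.../XXO
[.OO/.../XX.] X move#2: (0,0):-1/XOO/.../XX.*, (1,0):-1/.OO/X../XX., (1,1):-1/.OO/.X./XX., (1,2):-1/.OO/..X/XX., (2,2):-1/.OO/.../XXX
[XOO/.../XX.] O move#3: (1,0):+1/XOO/O../XX.*, (1,1):-1/XOO/.O./XX., (1,2):-1/XOO/..O/XX., (2,2):-1/XOO/.../XXO
[XOO/O../XX.] end (terminal -1, X#4); searched ..O/.../XX. to 6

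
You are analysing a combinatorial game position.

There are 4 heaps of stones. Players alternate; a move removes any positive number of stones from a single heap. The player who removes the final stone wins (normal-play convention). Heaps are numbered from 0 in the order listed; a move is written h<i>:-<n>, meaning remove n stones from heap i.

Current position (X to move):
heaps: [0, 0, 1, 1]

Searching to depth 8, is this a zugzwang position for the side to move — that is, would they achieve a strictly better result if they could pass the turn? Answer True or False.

[(0,0,1,1)] X move#1: h2:-1:-1/(0,0,0,1)*, h3:-1:-1/(0,0,1,0)
[(0,0,0,1)] O move#2: h3:-1:+1/(0,0,0,0)*
[(0,0,0,0)] end (terminal -1, X#3); searched (0,0,1,1) to 8
pass branch (O moves first from the same position):
  | [(0,0,1,1)] O move#1: h2:-1:-1/(0,0,0,1)*, h3:-1:-1/(0,0,1,0)
  | [(0,0,0,1)] X move#2: h3:-1:+1/(0,0,0,0)*
  | [(0,0,0,0)] end (terminal -1, O#3); searched (0,0,1,1) to 8
X moving scores -1; X passing scores +1

zugzwang((0,0,1,1), X) = True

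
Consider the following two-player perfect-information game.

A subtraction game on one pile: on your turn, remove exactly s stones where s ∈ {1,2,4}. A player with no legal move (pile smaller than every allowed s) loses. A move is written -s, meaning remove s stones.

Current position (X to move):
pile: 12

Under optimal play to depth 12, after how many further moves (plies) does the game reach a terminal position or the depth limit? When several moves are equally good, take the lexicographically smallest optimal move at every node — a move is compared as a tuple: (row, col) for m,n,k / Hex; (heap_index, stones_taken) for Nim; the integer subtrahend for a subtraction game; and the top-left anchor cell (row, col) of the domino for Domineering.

ply 1, X at 12 | -1=-1→11*; -2=-1→10; -4=-1→8
ply 2, O at 11 | -1=-1→10; -2=+1→9*; -4=-1→7
ply 3, X at 9 | -1=-1→8*; -2=-1→7; -4=-1→5
ply 4, O at 8 | -1=-1→7; -2=+1→6*; -4=-1→4
ply 5, X at 6 | -1=-1→5*; -2=-1→4; -4=-1→2
ply 6, O at 5 | -1=-1→4; -2=+1→3*; -4=-1→1
ply 7, X at 3 | -1=-1→2*; -2=-1→1
ply 8, O at 2 | -1=-1→1; -2=+1→0*
ply 9: 0 is terminal -1 (X); from 12 depth 12

PV length from [12]: 8 plies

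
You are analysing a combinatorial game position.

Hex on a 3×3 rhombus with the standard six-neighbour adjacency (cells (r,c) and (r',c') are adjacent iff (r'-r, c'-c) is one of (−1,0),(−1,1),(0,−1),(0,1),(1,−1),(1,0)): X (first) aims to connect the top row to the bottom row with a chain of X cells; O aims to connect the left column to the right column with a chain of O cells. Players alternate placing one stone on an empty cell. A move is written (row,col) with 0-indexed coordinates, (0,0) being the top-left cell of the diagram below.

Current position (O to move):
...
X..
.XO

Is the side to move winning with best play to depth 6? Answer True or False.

p1 O@[.../X../.XO]: (0,0)[O../X../.XO]-1* (0,1)[.O./X../.XO]-1 (0,2)[..O/X../.XO]-1 (1,1)[.../XO./.XO]-1 (1,2)[.../X.O/.XO]-1 (2,0)[.../X../OXO]-1
p2 X@[O../X../.XO]: (0,1)[OX./X../.XO]+1* (0,2)[O.X/X../.XO]+1 (1,1)[O../XX./.XO]+1 (1,2)[O../X.X/.XO]+1 (2,0)[O../X../XXO]+1
p3 O@[OX./X../.XO]: (0,2)[OXO/X../.XO]-1* (1,1)[OX./XO./.XO]-1 (1,2)[OX./X.O/.XO]-1 (2,0)[OX./X../OXO]-1
p4 X@[OXO/X../.XO]: (1,1)[OXO/XX./.XO]+1* (1,2)[OXO/X.X/.XO]+1 (2,0)[OXO/X../XXO]+1
p5 O@[OXO/XX./.XO] terminal -1; root [.../X../.XO] d6

O winning at [.../X../.XO]: False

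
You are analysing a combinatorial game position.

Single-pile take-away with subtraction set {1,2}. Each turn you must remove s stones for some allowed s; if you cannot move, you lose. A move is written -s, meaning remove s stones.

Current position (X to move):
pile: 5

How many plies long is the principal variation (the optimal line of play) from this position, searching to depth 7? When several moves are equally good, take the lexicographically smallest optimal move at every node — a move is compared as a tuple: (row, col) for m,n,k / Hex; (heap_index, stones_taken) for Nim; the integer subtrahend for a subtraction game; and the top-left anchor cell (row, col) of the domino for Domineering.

PV length from [5]: 3 plies

p1 X@[5]: -1[4]-1 -2[3]+1*
p2 O@[3]: -1[2]-1* -2[1]-1
p3 X@[2]: -1[1]-1 -2[0]+1*
p4 O@[0] terminal -1; root [5] d7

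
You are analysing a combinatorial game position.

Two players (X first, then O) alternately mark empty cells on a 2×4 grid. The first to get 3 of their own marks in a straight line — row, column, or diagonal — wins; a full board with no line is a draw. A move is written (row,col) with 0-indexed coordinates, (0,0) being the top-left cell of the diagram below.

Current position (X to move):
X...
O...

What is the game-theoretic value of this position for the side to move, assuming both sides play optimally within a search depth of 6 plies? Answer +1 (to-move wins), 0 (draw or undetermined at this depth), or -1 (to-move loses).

ply 1, X at X.../O... | (0,1)=+0→XX../O...*; (0,2)=+0→X.X./O...; (0,3)=+0→X..X/O...; (1,1)=+0→X.../OX..; (1,2)=+0→X.../O.X.; (1,3)=+0→X.../O..X
ply 2, O at XX../O... | (0,2)=+0→XXO./O...*; (0,3)=-1→XX.O/O...; (1,1)=-1→XX../OO..; (1,2)=-1→XX../O.O.; (1,3)=-1→XX../O..O
ply 3, X at XXO./O... | (0,3)=+0→XXOX/O...*; (1,1)=+0→XXO./OX..; (1,2)=+0→XXO./O.X.; (1,3)=+0→XXO./O..X
ply 4, O at XXOX/O... | (1,1)=+0→XXOX/OO..*; (1,2)=+0→XXOX/O.O.; (1,3)=+0→XXOX/O..O
ply 5, X at XXOX/OO.. | (1,2)=+0→XXOX/OOX.*; (1,3)=-1→XXOX/OO.X
ply 6, O at XXOX/OOX. | (1,3)=+0→XXOX/OOXO*
ply 7: XXOX/OOXO is terminal +0 (X); from X.../O... depth 6

value(X.../O..., X) = 0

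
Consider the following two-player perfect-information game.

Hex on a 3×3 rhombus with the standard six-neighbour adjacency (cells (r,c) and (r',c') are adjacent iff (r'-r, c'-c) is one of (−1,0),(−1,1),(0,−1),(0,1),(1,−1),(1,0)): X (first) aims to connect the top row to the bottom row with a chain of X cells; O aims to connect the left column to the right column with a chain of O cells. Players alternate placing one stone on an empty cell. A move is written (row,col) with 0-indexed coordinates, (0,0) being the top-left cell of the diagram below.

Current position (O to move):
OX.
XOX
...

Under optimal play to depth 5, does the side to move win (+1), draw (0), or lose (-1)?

value(OX./XOX/..., O) = -1

[OX./XOX/...] O move#1: (0,2):-1/OXO/XOX/...*, (2,0):-1/OX./XOX/O.., (2,1):-1/OX./XOX/.O., (2,2):-1/OX./XOX/..O
[OXO/XOX/...] X move#2: (2,0):+1/OXO/XOX/X..*, (2,1):-1/OXO/XOX/.X., (2,2):-1/OXO/XOX/..X
[OXO/XOX/X..] end (terminal -1, O#3); searched OX./XOX/... to 5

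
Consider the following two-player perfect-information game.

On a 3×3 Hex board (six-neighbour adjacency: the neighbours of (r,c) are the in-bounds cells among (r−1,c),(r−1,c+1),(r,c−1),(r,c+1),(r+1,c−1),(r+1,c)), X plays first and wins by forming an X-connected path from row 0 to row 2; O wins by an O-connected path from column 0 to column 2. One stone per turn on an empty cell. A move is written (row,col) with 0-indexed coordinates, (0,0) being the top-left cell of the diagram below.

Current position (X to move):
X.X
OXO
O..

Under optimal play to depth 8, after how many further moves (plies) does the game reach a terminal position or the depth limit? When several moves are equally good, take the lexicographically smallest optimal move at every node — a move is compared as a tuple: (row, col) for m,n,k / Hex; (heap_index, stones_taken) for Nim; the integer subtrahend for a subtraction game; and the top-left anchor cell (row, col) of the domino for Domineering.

[X.X/OXO/O..] X move#1: (0,1):-1/XXX/OXO/O.., (2,1):+1/X.X/OXO/OX.*, (2,2):-1/X.X/OXO/O.X
[X.X/OXO/OX.] end (terminal -1, O#2); searched X.X/OXO/O.. to 8

PV length from [X.X/OXO/O..]: 1 ply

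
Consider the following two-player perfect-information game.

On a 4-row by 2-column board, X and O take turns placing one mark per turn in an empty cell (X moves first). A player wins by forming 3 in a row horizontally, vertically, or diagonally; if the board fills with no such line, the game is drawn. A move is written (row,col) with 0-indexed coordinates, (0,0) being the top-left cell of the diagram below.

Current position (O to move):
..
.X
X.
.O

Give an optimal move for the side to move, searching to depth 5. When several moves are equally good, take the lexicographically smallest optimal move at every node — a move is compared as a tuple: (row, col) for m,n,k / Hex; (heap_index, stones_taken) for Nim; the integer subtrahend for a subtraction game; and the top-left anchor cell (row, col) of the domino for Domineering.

O's best at [../.X/X./.O]: (0,0)

ply 1, O at ../.X/X./.O | (0,0)=+0→O./.X/X./.O*; (0,1)=-1→.O/.X/X./.O; (1,0)=+0→../OX/X./.O; (2,1)=-1→../.X/XO/.O; (3,0)=+0→../.X/X./OO
ply 2, X at O./.X/X./.O | (0,1)=+0→OX/.X/X./.O*; (1,0)=+0→O./XX/X./.O; (2,1)=+0→O./.X/XX/.O; (3,0)=+0→O./.X/X./XO
ply 3, O at OX/.X/X./.O | (1,0)=-1→OX/OX/X./.O; (2,1)=+0→OX/.X/XO/.O*; (3,0)=-1→OX/.X/X./OO
ply 4, X at OX/.X/XO/.O | (1,0)=+0→OX/XX/XO/.O*; (3,0)=+0→OX/.X/XO/XO
ply 5, O at OX/XX/XO/.O | (3,0)=+0→OX/XX/XO/OO*
ply 6: OX/XX/XO/OO is terminal +0 (X); from ../.X/X./.O depth 5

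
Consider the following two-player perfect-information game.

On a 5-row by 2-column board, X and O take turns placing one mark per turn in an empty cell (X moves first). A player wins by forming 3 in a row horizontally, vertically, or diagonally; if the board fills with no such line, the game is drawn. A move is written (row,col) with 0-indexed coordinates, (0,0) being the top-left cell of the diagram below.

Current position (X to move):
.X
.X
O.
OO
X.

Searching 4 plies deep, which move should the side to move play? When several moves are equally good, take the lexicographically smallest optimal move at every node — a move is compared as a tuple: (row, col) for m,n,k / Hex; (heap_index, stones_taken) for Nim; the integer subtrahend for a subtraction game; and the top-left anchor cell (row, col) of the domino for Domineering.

X's best at [.X/.X/O./OO/X.]: (2,1)

[.X/.X/O./OO/X.] X move#1: (0,0):-1/XX/.X/O./OO/X., (1,0):+0/.X/XX/O./OO/X., (2,1):+1/.X/.X/OX/OO/X.*, (4,1):-1/.X/.X/O./OO/XX
[.X/.X/OX/OO/X.] end (terminal -1, O#2); searched .X/.X/O./OO/X. to 4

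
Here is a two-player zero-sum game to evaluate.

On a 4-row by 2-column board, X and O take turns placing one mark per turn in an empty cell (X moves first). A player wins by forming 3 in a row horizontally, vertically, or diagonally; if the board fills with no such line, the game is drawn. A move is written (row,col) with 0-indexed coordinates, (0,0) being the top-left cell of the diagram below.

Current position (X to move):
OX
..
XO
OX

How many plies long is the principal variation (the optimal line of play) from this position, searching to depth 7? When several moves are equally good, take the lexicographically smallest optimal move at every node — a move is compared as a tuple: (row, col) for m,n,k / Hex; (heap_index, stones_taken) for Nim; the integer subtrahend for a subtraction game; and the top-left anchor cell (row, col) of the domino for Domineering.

PV length from [OX/../XO/OX]: 2 plies

[OX/../XO/OX] X move#1: (1,0):+0/OX/X./XO/OX*, (1,1):+0/OX/.X/XO/OX
[OX/X./XO/OX] O move#2: (1,1):+0/OX/XO/XO/OX*
[OX/XO/XO/OX] end (terminal +0, X#3); searched OX/../XO/OX to 7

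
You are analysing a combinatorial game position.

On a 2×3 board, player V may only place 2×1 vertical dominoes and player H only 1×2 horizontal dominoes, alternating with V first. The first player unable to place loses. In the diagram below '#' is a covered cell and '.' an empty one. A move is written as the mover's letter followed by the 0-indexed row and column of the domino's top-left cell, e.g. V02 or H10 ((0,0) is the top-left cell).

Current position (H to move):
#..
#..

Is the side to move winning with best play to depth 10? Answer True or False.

H winning at [#../#..]: True

[#../#..] H move#1: H01:+1/###/#..*, H11:+1/#../###
[###/#..] end (terminal -1, V#2); searched #../#.. to 10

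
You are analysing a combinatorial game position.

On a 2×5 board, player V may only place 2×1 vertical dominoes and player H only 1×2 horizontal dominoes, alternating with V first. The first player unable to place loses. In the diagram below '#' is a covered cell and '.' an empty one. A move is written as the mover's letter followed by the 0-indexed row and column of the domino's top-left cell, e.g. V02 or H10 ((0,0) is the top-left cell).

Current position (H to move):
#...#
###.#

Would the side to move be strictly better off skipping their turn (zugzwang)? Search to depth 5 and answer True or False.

p1 H@[#...#/###.#]: H01[###.#/###.#]-1 H02[#.###/###.#]+1*
p2 V@[#.###/###.#] terminal -1; root [#...#/###.#] d5
if H skipped the turn, V would face:
~ p1 V@[#...#/###.#]: V03[#..##/#####]-1*
~ p2 H@[#..##/#####]: H01[#####/#####]+1*
~ p3 V@[#####/#####] terminal -1; root [#...#/###.#] d5
compare (H): move=+1 vs pass=+1

zugzwang(#...#/###.#, H) = False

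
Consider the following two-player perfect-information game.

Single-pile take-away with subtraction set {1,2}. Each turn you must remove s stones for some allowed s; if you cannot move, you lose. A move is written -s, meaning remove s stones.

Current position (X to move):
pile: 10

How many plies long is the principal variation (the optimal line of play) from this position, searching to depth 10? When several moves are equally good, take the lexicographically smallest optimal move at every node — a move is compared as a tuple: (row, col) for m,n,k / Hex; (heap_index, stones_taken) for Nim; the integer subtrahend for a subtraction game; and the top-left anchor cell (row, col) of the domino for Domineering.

[10] X move#1: -1:+1/9*, -2:-1/8
[9] O move#2: -1:-1/8*, -2:-1/7
[8] X move#3: -1:-1/7, -2:+1/6*
[6] O move#4: -1:-1/5*, -2:-1/4
[5] X move#5: -1:-1/4, -2:+1/3*
[3] O move#6: -1:-1/2*, -2:-1/1
[2] X move#7: -1:-1/1, -2:+1/0*
[0] end (terminal -1, O#8); searched 10 to 10

PV length from [10]: 7 plies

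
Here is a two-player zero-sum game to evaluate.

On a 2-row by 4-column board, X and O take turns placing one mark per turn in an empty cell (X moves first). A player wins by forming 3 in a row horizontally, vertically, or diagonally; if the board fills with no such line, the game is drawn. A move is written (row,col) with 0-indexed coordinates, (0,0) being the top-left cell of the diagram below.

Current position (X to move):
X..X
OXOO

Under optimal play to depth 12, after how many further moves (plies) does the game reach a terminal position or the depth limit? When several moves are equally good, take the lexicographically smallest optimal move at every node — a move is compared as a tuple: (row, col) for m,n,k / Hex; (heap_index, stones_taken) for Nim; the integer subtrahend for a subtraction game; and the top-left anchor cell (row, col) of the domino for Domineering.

[X..X/OXOO] X move#1: (0,1):+0/XX.X/OXOO*, (0,2):+0/X.XX/OXOO
[XX.X/OXOO] O move#2: (0,2):+0/XXOX/OXOO*
[XXOX/OXOO] end (terminal +0, X#3); searched X..X/OXOO to 12

PV length from [X..X/OXOO]: 2 plies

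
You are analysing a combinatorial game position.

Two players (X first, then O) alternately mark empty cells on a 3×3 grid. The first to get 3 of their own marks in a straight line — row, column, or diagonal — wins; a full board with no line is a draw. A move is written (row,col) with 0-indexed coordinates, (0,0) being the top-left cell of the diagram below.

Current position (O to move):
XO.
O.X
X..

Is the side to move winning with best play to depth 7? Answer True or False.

[XO./O.X/X..] O move#1: (0,2):-1/XOO/O.X/X.., (1,1):+0/XO./OOX/X..*, (2,1):-1/XO./O.X/XO., (2,2):+0/XO./O.X/X.O
[XO./OOX/X..] X move#2: (0,2):-1/XOX/OOX/X.., (2,1):+0/XO./OOX/XX.*, (2,2):-1/XO./OOX/X.X
[XO./OOX/XX.] O move#3: (0,2):-1/XOO/OOX/XX., (2,2):+0/XO./OOX/XXO*
[XO./OOX/XXO] X move#4: (0,2):+0/XOX/OOX/XXO*
[XOX/OOX/XXO] end (terminal +0, O#5); searched XO./O.X/X.. to 7

O winning at [XO./O.X/X..]: False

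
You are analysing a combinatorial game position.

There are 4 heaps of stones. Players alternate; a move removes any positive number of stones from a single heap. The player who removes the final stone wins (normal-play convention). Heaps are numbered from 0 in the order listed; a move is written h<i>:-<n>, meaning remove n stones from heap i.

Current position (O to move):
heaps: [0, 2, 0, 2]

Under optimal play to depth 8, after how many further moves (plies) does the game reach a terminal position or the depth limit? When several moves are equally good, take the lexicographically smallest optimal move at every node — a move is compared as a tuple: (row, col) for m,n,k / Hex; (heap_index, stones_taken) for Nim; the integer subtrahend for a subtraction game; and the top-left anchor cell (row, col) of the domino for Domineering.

ply 1, O at (0,2,0,2) | h1:-1=-1→(0,1,0,2)*; h1:-2=-1→(0,0,0,2); h3:-1=-1→(0,2,0,1); h3:-2=-1→(0,2,0,0)
ply 2, X at (0,1,0,2) | h1:-1=-1→(0,0,0,2); h3:-1=+1→(0,1,0,1)*; h3:-2=-1→(0,1,0,0)
ply 3, O at (0,1,0,1) | h1:-1=-1→(0,0,0,1)*; h3:-1=-1→(0,1,0,0)
ply 4, X at (0,0,0,1) | h3:-1=+1→(0,0,0,0)*
ply 5: (0,0,0,0) is terminal -1 (O); from (0,2,0,2) depth 8

PV length from [(0,2,0,2)]: 4 plies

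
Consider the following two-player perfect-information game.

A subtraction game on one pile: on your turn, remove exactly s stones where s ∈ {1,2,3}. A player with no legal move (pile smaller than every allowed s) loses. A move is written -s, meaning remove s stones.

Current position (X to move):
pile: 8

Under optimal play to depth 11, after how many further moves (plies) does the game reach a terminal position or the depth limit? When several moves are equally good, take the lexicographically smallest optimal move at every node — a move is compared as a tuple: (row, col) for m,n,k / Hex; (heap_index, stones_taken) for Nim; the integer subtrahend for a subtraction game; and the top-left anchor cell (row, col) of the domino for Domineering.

PV length from [8]: 4 plies

p1 X@[8]: -1[7]-1* -2[6]-1 -3[5]-1
p2 O@[7]: -1[6]-1 -2[5]-1 -3[4]+1*
p3 X@[4]: -1[3]-1* -2[2]-1 -3[1]-1
p4 O@[3]: -1[2]-1 -2[1]-1 -3[0]+1*
p5 X@[0] terminal -1; root [8] d11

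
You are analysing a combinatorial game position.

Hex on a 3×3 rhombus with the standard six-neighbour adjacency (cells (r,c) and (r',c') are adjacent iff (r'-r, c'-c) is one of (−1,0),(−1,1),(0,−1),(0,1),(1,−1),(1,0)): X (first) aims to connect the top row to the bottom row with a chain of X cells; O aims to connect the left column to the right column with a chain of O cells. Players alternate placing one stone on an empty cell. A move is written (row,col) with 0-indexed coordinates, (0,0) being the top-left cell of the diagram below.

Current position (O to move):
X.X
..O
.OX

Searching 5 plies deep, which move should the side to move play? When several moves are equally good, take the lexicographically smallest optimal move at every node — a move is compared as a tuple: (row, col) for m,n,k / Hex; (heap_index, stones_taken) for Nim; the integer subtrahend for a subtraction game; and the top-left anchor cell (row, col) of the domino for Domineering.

O's best at [X.X/..O/.OX]: (1,0)

[X.X/..O/.OX] O move#1: (0,1):-1/XOX/..O/.OX, (1,0):+1/X.X/O.O/.OX*, (1,1):+1/X.X/.OO/.OX, (2,0):+1/X.X/..O/OOX
[X.X/O.O/.OX] X move#2: (0,1):-1/XXX/O.O/.OX*, (1,1):-1/X.X/OXO/.OX, (2,0):-1/X.X/O.O/XOX
[XXX/O.O/.OX] O move#3: (1,1):+1/XXX/OOO/.OX*, (2,0):+1/XXX/O.O/OOX
[XXX/OOO/.OX] end (terminal -1, X#4); searched X.X/..O/.OX to 5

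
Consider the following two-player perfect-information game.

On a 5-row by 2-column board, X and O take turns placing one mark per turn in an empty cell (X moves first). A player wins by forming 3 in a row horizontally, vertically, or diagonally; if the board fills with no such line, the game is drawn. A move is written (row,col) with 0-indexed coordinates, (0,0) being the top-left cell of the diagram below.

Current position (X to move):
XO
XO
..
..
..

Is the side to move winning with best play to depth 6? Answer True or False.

X winning at [XO/XO/../../..]: True

ply 1, X at XO/XO/../../.. | (2,0)=+1→XO/XO/X./../..*; (2,1)=+0→XO/XO/.X/../..; (3,0)=-1→XO/XO/../X./..; (3,1)=-1→XO/XO/../.X/..; (4,0)=-1→XO/XO/../../X.; (4,1)=-1→XO/XO/../../.X
ply 2: XO/XO/X./../.. is terminal -1 (O); from XO/XO/../../.. depth 6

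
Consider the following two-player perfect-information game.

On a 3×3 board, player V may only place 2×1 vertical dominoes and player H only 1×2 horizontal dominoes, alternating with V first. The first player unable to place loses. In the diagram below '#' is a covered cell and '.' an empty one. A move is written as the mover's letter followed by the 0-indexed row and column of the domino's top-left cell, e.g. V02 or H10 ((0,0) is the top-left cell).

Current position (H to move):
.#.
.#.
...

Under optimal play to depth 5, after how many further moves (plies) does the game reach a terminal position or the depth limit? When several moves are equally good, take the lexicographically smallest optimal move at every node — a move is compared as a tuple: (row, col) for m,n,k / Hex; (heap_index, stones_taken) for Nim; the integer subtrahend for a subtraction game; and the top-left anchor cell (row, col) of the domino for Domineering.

PV length from [.#./.#./...]: 2 plies

p1 H@[.#./.#./...]: H20[.#./.#./##.]-1* H21[.#./.#./.##]-1
p2 V@[.#./.#./##.]: V00[##./##./##.]+1* V02[.##/.##/##.]+1 V12[.#./.##/###]+1
p3 H@[##./##./##.] terminal -1; root [.#./.#./...] d5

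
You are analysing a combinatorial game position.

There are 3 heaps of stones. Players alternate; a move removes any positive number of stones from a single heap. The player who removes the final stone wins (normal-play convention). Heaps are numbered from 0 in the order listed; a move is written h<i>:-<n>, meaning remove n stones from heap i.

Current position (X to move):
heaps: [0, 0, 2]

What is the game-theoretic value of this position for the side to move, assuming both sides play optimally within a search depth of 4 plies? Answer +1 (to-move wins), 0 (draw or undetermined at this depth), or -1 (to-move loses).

value((0,0,2), X) = +1

ply 1, X at (0,0,2) | h2:-1=-1→(0,0,1); h2:-2=+1→(0,0,0)*
ply 2: (0,0,0) is terminal -1 (O); from (0,0,2) depth 4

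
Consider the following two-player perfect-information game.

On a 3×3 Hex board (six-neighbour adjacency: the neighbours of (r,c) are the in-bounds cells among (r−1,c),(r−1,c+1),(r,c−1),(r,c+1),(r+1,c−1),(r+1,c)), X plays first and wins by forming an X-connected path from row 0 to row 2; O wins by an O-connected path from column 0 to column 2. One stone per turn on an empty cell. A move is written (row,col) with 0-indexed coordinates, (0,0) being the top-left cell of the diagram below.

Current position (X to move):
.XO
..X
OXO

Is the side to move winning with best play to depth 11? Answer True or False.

X winning at [.XO/..X/OXO]: True

p1 X@[.XO/..X/OXO]: (0,0)[XXO/..X/OXO]-1 (1,0)[.XO/X.X/OXO]-1 (1,1)[.XO/.XX/OXO]+1*
p2 O@[.XO/.XX/OXO] terminal -1; root [.XO/..X/OXO] d11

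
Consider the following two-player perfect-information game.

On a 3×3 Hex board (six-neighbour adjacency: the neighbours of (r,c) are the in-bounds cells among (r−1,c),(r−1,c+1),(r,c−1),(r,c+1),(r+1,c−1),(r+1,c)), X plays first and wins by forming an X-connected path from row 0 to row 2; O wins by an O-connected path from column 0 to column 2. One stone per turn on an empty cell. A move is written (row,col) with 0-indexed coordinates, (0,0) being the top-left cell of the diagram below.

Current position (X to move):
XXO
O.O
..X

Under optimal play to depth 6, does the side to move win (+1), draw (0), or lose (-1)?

value(XXO/O.O/..X, X) = +1

ply 1, X at XXO/O.O/..X | (1,1)=+1→XXO/OXO/..X*; (2,0)=-1→XXO/O.O/X.X; (2,1)=-1→XXO/O.O/.XX
ply 2, O at XXO/OXO/..X | (2,0)=-1→XXO/OXO/O.X*; (2,1)=-1→XXO/OXO/.OX
ply 3, X at XXO/OXO/O.X | (2,1)=+1→XXO/OXO/OXX*
ply 4: XXO/OXO/OXX is terminal -1 (O); from XXO/O.O/..X depth 6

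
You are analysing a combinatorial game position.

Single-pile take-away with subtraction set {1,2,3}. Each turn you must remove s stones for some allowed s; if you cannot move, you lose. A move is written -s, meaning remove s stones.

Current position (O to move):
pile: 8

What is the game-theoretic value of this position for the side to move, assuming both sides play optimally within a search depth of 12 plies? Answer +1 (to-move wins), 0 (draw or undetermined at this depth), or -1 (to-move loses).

value(8, O) = -1

ply 1, O at 8 | -1=-1→7*; -2=-1→6; -3=-1→5
ply 2, X at 7 | -1=-1→6; -2=-1→5; -3=+1→4*
ply 3, O at 4 | -1=-1→3*; -2=-1→2; -3=-1→1
ply 4, X at 3 | -1=-1→2; -2=-1→1; -3=+1→0*
ply 5: 0 is terminal -1 (O); from 8 depth 12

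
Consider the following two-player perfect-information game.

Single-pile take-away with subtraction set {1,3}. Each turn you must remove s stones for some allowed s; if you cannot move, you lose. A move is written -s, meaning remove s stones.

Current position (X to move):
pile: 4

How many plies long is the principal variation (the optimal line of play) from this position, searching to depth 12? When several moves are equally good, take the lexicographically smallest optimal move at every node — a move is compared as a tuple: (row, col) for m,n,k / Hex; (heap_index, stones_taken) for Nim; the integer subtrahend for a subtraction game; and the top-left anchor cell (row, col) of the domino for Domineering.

PV length from [4]: 4 plies

[4] X move#1: -1:-1/3*, -3:-1/1
[3] O move#2: -1:+1/2*, -3:+1/0
[2] X move#3: -1:-1/1*
[1] O move#4: -1:+1/0*
[0] end (terminal -1, X#5); searched 4 to 12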